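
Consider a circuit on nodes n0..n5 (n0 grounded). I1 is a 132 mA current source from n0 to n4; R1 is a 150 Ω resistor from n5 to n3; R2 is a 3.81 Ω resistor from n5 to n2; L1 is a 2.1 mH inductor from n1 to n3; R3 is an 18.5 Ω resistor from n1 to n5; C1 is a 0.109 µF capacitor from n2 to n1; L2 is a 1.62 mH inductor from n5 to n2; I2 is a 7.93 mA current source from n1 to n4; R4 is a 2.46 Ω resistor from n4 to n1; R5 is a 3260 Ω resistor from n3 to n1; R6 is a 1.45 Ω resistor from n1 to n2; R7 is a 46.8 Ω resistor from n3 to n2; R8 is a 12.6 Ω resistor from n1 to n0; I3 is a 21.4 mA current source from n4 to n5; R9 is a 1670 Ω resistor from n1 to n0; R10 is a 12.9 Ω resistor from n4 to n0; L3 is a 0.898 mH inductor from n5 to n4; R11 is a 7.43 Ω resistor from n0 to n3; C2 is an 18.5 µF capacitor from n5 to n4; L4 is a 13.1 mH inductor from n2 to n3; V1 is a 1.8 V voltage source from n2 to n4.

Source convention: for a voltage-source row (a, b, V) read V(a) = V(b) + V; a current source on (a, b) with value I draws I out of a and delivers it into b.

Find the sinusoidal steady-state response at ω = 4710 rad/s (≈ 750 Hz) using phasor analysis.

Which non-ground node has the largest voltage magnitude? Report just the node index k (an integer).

Element admittances at ω=4710 rad/s:
  I1: injects 0.132 A into n4 (from n0)
  Y(R1) = 0.006667+0.000j S between n5,n3
  Y(R2) = 0.2625+0.000j S between n5,n2
  Y(L1) = 0.000-0.1011j S between n1,n3
  Y(R3) = 0.05405+0.000j S between n1,n5
  Y(C1) = 0.000+0.0005134j S between n2,n1
  Y(L2) = 0.000-0.1311j S between n5,n2
  I2: injects 0.00793 A into n4 (from n1)
  Y(R4) = 0.4065+0.000j S between n4,n1
  Y(R5) = 0.0003067+0.000j S between n3,n1
  Y(R6) = 0.6897+0.000j S between n1,n2
  Y(R7) = 0.02137+0.000j S between n3,n2
  Y(R8) = 0.07937+0.000j S between n1,n0
  I3: injects 0.0214 A into n5 (from n4)
  Y(R9) = 0.0005988+0.000j S between n1,n0
  Y(R10) = 0.07752+0.000j S between n4,n0
  Y(L3) = 0.000-0.2364j S between n5,n4
  Y(R11) = 0.1346+0.000j S between n0,n3
  Y(C2) = 0.000+0.08713j S between n5,n4
  Y(L4) = 0.000-0.01621j S between n2,n3
  V1: constraint V(n2)−V(n4) = 1.8
Assemble and solve the 6×6 MNA system:
  V(n1)=0.8568+0.2110j  V(n2)=1.620+0.1804j  V(n3)=0.5756-0.2293j  V(n4)=-0.1803+0.1804j  V(n5)=1.162+0.6120j
  i(V1)=-0.6185+0.2020j

2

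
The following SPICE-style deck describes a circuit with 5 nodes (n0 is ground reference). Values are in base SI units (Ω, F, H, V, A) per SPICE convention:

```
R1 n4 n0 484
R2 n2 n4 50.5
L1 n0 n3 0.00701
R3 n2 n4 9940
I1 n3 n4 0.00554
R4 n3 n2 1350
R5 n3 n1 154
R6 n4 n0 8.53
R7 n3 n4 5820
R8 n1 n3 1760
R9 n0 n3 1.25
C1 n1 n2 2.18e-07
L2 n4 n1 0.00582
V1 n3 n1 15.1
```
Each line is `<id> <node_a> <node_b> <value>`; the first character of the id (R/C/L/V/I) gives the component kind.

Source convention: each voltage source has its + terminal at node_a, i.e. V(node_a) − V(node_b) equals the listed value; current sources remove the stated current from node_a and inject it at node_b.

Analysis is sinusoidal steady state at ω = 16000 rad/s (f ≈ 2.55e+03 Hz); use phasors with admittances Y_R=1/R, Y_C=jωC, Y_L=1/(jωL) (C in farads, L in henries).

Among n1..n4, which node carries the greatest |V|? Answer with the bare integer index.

Element admittances at ω=16000 rad/s:
  Y(R1) = 0.002066+0.000j S between n4,n0
  Y(R2) = 0.01980+0.000j S between n2,n4
  Y(L1) = 0.000-0.008916j S between n0,n3
  Y(R3) = 0.0001006+0.000j S between n2,n4
  I1: injects 0.00554 A into n4 (from n3)
  Y(R4) = 0.0007407+0.000j S between n3,n2
  Y(R5) = 0.006494+0.000j S between n3,n1
  Y(R6) = 0.1172+0.000j S between n4,n0
  Y(R7) = 0.0001718+0.000j S between n3,n4
  Y(R8) = 0.0005682+0.000j S between n1,n3
  Y(R9) = 0.8000+0.000j S between n0,n3
  Y(C1) = 0.000+0.003488j S between n1,n2
  Y(L2) = 0.000-0.01074j S between n4,n1
  V1: constraint V(n3)−V(n1) = 15.1
Assemble and solve the 5×5 MNA system:
  V(n1)=-15.09-0.1379j  V(n2)=-0.3339-1.605j  V(n3)=0.01494-0.1379j  V(n4)=-0.08990+0.9261j
  i(V1)=-0.1232+0.1096j

1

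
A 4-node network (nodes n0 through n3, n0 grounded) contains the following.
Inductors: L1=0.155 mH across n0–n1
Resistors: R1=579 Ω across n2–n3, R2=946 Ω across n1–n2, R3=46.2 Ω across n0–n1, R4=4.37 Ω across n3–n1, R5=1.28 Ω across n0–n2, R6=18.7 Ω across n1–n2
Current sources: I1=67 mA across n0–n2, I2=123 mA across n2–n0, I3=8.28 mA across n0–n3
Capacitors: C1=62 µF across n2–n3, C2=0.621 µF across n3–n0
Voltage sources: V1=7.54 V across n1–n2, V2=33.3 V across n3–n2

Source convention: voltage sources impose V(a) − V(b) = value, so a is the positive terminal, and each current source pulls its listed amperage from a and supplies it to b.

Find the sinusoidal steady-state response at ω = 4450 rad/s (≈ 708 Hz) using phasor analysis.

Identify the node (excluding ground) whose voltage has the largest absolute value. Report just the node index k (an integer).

Apply KCL at each of the 3 non-ground nodes and solve the resulting linear system.
Node n1: branches {L1, R2, R3, R4, R6, V1} → V_1 = 1.751+3.066j
Node n2: branches {R1, R2, I1, I2, R5, C1, R6, V1, V2} → V_2 = -5.789+3.066j
Node n3: branches {R1, R4, I3, C1, C2, V2} → V_3 = 27.51+3.066j
Source currents: i(V1)=0.9999+2.472j, i(V2)=-5.935-9.263j

3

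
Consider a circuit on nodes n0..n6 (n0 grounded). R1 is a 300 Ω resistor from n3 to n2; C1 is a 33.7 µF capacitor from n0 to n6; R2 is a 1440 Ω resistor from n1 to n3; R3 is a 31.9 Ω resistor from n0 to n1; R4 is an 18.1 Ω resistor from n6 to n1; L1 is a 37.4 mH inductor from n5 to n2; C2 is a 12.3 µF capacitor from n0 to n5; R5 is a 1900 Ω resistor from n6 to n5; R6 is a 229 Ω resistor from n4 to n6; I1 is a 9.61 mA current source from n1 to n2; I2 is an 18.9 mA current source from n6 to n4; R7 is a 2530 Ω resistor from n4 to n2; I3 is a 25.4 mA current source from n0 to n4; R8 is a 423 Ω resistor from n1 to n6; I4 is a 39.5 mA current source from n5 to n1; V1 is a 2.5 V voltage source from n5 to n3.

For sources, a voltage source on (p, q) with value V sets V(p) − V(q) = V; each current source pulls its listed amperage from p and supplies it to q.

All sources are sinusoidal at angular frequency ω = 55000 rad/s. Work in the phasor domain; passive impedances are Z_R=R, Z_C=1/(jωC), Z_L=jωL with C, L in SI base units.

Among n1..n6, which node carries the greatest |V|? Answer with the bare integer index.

Element admittances at ω=55000 rad/s:
  Y(R1) = 0.003333+0.000j S between n3,n2
  Y(C1) = 0.000+1.853j S between n0,n6
  Y(R2) = 0.0006944+0.000j S between n1,n3
  Y(R3) = 0.03135+0.000j S between n0,n1
  Y(R4) = 0.05525+0.000j S between n6,n1
  Y(L1) = 0.000-0.0004861j S between n5,n2
  Y(C2) = 0.000+0.6765j S between n0,n5
  Y(R5) = 0.0005263+0.000j S between n6,n5
  Y(R6) = 0.004367+0.000j S between n4,n6
  I1: injects 0.00961 A into n2 (from n1)
  I2: injects 0.0189 A into n4 (from n6)
  Y(R7) = 0.0003953+0.000j S between n4,n2
  I3: injects 0.0254 A into n4 (from n0)
  Y(R8) = 0.002364+0.000j S between n1,n6
  I4: injects 0.0395 A into n1 (from n5)
  V1: constraint V(n5)−V(n3) = 2.5
Assemble and solve the 7×7 MNA system:
  V(n1)=0.3142-0.01368j  V(n2)=1.318+0.2043j  V(n3)=-2.500+0.03656j  V(n4)=9.412-0.002977j  V(n5)=-0.0002180+0.03656j  V(n6)=0.0003110-0.02173j
  i(V1)=-0.01468-0.0005241j

4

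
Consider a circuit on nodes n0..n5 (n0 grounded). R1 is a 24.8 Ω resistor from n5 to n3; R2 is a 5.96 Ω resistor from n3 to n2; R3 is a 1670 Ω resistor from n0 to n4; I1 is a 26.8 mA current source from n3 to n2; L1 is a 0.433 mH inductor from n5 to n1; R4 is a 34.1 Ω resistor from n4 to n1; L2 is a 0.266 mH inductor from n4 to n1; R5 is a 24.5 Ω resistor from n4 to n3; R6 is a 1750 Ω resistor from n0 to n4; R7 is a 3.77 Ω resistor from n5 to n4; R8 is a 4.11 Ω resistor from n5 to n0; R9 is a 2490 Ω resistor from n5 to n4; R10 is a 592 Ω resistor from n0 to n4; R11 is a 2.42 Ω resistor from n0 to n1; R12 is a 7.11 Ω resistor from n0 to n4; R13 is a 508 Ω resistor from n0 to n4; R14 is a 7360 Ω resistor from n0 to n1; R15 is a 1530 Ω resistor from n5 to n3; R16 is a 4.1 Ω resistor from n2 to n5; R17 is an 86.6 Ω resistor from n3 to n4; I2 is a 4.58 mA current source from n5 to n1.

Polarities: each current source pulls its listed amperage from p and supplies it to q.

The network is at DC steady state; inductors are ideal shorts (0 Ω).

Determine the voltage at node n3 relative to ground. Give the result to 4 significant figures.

-0.08238 V

Apply KCL at each of the 5 non-ground nodes and solve the resulting linear system.
Node n1: branches {L1, R4, L2, R11, R14, I2} → V_1 = 0.000
Node n2: branches {R2, I1, R16} → V_2 = 0.03152
Node n3: branches {R1, R2, I1, R5, R15, R17} → V_3 = -0.08238
Node n4: branches {R3, R4, L2, R5, R6, R7, R9, R10, R12, R13, R17} → V_4 = 0.000
Node n5: branches {R1, L1, R7, R8, R9, R15, R16, I2} → V_5 = 0.000
Source currents: i(L1)=-0.0002665, i(L2)=-0.004314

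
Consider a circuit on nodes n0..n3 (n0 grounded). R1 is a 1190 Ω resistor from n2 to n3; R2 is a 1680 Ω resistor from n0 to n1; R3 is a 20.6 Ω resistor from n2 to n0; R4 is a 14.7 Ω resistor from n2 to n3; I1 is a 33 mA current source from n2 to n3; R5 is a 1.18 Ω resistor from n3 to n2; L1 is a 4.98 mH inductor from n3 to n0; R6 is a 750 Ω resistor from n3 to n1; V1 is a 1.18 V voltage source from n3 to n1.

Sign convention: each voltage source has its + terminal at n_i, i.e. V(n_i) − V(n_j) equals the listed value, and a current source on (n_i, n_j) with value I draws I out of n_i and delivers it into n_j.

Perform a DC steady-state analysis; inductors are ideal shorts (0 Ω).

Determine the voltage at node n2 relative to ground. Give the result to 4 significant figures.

-0.03420 V

MNA unknowns: 3 node voltages V₁..V_3 plus 2 source currents (L1, V1)
R1: Y=0.0008403 on G[2,3]
R2: Y=0.0005952 on G[0,1]
R3: Y=0.04854 on G[2,0]
R4: Y=0.06803 on G[2,3]
I1: z[2]−=0.033, z[3]+=0.033
R5: Y=0.8475 on G[3,2]
L1: row V3−V0=0, i_L1 at 3,0
R6: Y=0.001333 on G[3,1]
V1: row V3−V1=1.18, i_V1 at 3,1
solve → V1=-1.180, V2=-0.03420, V3=0.000
aux → i_L1=0.002363, i_V1=-0.002276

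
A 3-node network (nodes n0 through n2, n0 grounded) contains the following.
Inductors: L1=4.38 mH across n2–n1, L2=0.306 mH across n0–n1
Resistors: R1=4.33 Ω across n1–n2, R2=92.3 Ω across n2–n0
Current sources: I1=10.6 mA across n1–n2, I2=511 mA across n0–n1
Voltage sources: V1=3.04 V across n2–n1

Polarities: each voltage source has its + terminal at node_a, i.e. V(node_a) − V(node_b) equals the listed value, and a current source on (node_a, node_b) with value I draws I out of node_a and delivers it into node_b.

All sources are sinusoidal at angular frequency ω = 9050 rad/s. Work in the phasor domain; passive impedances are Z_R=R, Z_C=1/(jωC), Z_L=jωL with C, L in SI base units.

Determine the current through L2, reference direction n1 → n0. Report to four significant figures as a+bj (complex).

0.4776-0.01433j A

Element admittances at ω=9050 rad/s:
  Y(L1) = 0.000-0.02523j S between n2,n1
  Y(R1) = 0.2309+0.000j S between n1,n2
  I1: injects 0.0106 A into n2 (from n1)
  I2: injects 0.511 A into n1 (from n0)
  Y(L2) = 0.000-0.3611j S between n0,n1
  Y(R2) = 0.01083+0.000j S between n2,n0
  V1: constraint V(n2)−V(n1) = 3.04
Assemble and solve the 3×3 MNA system:
  V(n1)=0.03969+1.323j  V(n2)=3.080+1.323j
  i(V1)=-0.7248+0.06236j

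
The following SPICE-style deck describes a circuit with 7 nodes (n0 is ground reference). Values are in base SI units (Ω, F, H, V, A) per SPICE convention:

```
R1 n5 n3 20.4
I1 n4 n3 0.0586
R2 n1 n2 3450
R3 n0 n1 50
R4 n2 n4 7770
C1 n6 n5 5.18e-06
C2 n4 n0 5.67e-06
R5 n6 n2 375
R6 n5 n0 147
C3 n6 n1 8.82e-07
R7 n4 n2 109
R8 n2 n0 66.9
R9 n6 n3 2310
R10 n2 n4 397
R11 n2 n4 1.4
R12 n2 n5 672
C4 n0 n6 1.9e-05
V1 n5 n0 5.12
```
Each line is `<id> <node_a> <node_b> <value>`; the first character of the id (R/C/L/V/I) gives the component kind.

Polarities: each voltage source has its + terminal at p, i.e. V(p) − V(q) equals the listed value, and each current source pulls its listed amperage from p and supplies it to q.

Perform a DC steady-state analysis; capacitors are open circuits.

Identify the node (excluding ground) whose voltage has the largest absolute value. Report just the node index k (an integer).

3

MNA unknowns: 6 node voltages V₁..V_6 plus 1 source current (V1)
R1: Y=0.04902 on G[5,3]
I1: z[4]−=0.0586, z[3]+=0.0586
R2: Y=0.0002899 on G[1,2]
R3: Y=0.02000 on G[0,1]
R4: Y=0.0001287 on G[2,4]
C1: Y=0.000 on G[6,5]
C2: Y=0.000 on G[4,0]
R5: Y=0.002667 on G[6,2]
R6: Y=0.006803 on G[5,0]
C3: Y=0.000 on G[6,1]
R7: Y=0.009174 on G[4,2]
R8: Y=0.01495 on G[2,0]
R9: Y=0.0004329 on G[6,3]
R10: Y=0.002519 on G[2,4]
R11: Y=0.7143 on G[2,4]
R12: Y=0.001488 on G[2,5]
C4: Y=0.000 on G[0,6]
V1: row V5−V0=5.12, i_V1 at 5,0
solve → V1=-0.04066, V2=-2.846, V3=6.246, V4=-2.927, V5=5.120, V6=-1.576
aux → i_V1=0.008529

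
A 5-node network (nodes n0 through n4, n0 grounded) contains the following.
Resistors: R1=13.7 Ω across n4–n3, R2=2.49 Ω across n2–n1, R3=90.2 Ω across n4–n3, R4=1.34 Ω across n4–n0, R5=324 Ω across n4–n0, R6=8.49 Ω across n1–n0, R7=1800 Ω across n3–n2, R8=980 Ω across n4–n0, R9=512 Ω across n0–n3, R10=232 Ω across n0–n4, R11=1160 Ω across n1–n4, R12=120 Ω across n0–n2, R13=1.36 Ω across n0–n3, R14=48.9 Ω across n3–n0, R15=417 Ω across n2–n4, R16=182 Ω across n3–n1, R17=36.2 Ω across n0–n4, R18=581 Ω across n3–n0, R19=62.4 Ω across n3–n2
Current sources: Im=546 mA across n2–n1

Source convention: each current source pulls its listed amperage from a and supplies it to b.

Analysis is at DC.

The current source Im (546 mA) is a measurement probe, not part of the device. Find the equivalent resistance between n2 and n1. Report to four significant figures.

Apply KCL at each of the 4 non-ground nodes and solve the resulting linear system.
Node n1: branches {R2, R6, R11, R16, Im} → V_1 = 0.2294
Node n2: branches {R2, R7, R12, R15, R19, Im} → V_2 = -1.059
Node n3: branches {R1, R3, R7, R9, R13, R14, R16, R18, R19} → V_3 = -0.01927
Node n4: branches {R1, R3, R4, R5, R8, R10, R11, R15, R17} → V_4 = -0.004556

R_eq = 2.360 Ω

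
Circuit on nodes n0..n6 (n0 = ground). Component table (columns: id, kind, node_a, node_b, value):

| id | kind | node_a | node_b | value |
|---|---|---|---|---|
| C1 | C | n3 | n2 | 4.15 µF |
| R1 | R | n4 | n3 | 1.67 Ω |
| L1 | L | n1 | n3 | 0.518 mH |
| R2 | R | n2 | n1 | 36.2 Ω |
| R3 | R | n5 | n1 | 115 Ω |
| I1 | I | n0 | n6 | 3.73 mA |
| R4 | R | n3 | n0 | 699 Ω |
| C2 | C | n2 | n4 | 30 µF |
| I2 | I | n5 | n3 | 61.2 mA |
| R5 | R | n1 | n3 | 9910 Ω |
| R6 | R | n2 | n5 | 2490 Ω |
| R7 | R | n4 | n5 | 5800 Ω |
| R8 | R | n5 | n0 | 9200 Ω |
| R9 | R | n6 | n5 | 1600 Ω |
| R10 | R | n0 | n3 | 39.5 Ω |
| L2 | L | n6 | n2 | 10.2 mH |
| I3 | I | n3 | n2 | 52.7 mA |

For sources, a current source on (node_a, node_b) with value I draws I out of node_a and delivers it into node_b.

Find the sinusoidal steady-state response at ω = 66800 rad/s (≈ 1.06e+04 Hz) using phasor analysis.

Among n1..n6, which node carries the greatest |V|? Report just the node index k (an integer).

Apply KCL at each of the 6 non-ground nodes and solve the resulting linear system.
Node n1: branches {L1, R2, R3, R5} → V_1 = -0.7221-0.9442j
Node n2: branches {C1, R2, C2, R6, L2, I3} → V_2 = 0.1699-0.04601j
Node n3: branches {C1, R1, L1, R4, I2, R5, R10, I3} → V_3 = 0.1667+0.003473j
Node n4: branches {R1, C2, R7} → V_4 = 0.1830-0.04056j
Node n5: branches {R3, I2, R6, R7, R8, R9} → V_5 = -6.716-0.8546j
Node n6: branches {I1, R9, L2} → V_6 = 0.3205-0.5009j

5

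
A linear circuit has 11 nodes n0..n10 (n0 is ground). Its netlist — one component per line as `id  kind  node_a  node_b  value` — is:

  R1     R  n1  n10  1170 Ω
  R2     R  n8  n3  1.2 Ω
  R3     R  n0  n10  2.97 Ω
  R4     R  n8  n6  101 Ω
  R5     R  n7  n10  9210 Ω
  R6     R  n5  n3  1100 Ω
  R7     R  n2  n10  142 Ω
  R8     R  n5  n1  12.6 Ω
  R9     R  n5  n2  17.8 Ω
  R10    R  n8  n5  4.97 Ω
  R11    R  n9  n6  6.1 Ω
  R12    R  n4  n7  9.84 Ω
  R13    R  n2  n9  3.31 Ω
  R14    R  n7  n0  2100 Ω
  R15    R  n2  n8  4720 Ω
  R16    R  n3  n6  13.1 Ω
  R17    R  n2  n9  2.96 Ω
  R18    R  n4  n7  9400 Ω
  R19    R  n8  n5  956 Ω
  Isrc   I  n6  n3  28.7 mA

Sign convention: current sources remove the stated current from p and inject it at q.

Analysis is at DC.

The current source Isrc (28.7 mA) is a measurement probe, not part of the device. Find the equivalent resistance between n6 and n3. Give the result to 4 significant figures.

R_eq = 8.517 Ω

MNA unknowns: 10 node voltages V₁..V_10
R1: Y=0.0008547 on G[1,10]
R2: Y=0.8333 on G[8,3]
R3: Y=0.3367 on G[0,10]
R4: Y=0.009901 on G[8,6]
R5: Y=0.0001086 on G[7,10]
R6: Y=0.0009091 on G[5,3]
R7: Y=0.007042 on G[2,10]
R8: Y=0.07937 on G[5,1]
R9: Y=0.05618 on G[5,2]
R10: Y=0.2012 on G[8,5]
R11: Y=0.1639 on G[9,6]
R12: Y=0.1016 on G[4,7]
R13: Y=0.3021 on G[2,9]
R14: Y=0.0004762 on G[7,0]
R15: Y=0.0002119 on G[2,8]
R16: Y=0.07634 on G[3,6]
R17: Y=0.3378 on G[2,9]
R18: Y=0.0001064 on G[4,7]
R19: Y=0.001046 on G[8,5]
Isrc: z[6]−=0.0287, z[3]+=0.0287
solve → V1=0.1195, V2=-0.01450, V3=0.1706, V4=0.000, V5=0.1208, V6=-0.07380, V7=0.000, V8=0.1586, V9=-0.02660, V10=0.000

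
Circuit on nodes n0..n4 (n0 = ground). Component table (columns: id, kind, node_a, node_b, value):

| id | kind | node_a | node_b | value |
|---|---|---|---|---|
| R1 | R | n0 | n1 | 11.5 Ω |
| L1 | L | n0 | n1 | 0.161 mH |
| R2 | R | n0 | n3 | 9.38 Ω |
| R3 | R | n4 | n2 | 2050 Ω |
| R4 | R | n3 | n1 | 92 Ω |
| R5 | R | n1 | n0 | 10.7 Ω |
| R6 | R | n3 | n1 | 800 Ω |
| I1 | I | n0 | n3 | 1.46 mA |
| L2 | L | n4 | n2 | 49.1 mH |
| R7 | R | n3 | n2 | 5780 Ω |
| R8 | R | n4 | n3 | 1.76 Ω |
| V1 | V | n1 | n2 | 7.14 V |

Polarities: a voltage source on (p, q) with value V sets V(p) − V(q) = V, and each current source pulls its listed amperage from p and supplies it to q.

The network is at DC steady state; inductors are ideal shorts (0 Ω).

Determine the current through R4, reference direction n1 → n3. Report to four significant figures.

Apply KCL at each of the 4 non-ground nodes and solve the resulting linear system.
Node n1: branches {R1, L1, R4, R5, R6, V1} → V_1 = 0.000
Node n2: branches {R3, L2, R7, V1} → V_2 = -7.140
Node n3: branches {R2, R4, R6, I1, R7, R8} → V_3 = -5.904
Node n4: branches {R3, L2, R8} → V_4 = -7.140
Source currents: i(L1)=-0.6309, i(L2)=0.7022, i(V1)=-0.7024

0.06417 A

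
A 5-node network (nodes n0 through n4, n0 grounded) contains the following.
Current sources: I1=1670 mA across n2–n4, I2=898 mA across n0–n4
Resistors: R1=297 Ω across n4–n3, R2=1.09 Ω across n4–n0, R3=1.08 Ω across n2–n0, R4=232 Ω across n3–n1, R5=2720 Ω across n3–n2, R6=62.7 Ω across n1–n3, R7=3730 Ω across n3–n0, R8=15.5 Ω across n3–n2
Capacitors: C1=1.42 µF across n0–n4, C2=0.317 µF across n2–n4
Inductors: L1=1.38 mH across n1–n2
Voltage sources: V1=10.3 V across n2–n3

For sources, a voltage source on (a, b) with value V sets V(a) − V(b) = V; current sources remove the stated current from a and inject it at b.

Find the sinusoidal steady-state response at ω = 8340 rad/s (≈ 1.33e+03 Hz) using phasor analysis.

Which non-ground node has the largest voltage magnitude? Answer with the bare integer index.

3

Element admittances at ω=8340 rad/s:
  I1: injects 1.67 A into n4 (from n2)
  Y(R1) = 0.003367+0.000j S between n4,n3
  I2: injects 0.898 A into n4 (from n0)
  Y(R2) = 0.9174+0.000j S between n4,n0
  Y(R3) = 0.9259+0.000j S between n2,n0
  Y(C1) = 0.000+0.01184j S between n0,n4
  Y(L1) = 0.000-0.08689j S between n1,n2
  Y(C2) = 0.000+0.002644j S between n2,n4
  Y(R4) = 0.004310+0.000j S between n3,n1
  Y(R5) = 0.0003676+0.000j S between n3,n2
  Y(R6) = 0.01595+0.000j S between n1,n3
  Y(R7) = 0.0002681+0.000j S between n3,n0
  Y(R8) = 0.06452+0.000j S between n3,n2
  V1: constraint V(n2)−V(n3) = 10.3
Assemble and solve the 5×5 MNA system:
  V(n1)=-2.277-2.265j  V(n2)=-1.746+0.01260j  V(n3)=-12.05+0.01260j  V(n4)=2.744-0.04814j
  i(V1)=-0.9192+0.04635j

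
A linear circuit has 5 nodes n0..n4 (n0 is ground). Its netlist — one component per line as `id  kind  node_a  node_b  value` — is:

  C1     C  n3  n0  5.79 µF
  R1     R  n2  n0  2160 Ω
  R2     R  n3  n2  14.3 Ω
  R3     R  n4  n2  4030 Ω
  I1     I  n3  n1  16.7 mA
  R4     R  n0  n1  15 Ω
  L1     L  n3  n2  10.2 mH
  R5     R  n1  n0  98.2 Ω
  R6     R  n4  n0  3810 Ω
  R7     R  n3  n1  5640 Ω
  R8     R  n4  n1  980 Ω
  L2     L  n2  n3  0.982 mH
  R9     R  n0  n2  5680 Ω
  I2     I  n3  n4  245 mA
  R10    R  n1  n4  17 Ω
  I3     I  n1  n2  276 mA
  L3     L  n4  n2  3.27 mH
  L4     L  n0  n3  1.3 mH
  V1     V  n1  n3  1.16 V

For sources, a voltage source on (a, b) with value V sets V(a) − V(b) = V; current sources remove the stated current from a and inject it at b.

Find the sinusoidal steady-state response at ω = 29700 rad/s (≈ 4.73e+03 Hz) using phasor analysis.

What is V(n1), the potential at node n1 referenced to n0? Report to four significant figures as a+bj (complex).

0.8922+0.4910j V

Apply KCL at each of the 4 non-ground nodes and solve the resulting linear system.
Node n1: branches {I1, R4, R5, R7, R8, R10, I3, V1} → V_1 = 0.8922+0.4910j
Node n2: branches {R1, R2, R3, L1, L2, R9, I3, L3} → V_2 = 2.825+1.797j
Node n3: branches {C1, R2, I1, L1, R7, L2, I2, L4, V1} → V_3 = -0.2678+0.4910j
Node n4: branches {R3, R6, R8, I2, R10, L3} → V_4 = 5.111+0.8843j
Source currents: i(V1)=-0.07558-0.01419j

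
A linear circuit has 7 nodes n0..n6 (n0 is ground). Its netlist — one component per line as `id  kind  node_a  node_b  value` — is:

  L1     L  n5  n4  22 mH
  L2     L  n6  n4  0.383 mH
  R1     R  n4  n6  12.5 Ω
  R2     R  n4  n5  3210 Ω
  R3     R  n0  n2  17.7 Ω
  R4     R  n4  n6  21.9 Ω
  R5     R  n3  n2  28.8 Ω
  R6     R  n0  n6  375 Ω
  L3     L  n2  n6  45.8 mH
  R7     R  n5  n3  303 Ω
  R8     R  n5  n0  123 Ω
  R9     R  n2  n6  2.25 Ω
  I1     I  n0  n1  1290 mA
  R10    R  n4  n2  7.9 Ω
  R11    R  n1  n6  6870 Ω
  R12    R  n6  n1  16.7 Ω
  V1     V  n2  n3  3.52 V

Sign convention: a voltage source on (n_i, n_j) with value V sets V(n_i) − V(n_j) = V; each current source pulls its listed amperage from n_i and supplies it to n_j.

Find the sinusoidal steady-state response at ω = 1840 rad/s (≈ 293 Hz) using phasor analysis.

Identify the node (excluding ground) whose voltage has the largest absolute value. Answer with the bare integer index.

Apply KCL at each of the 6 non-ground nodes and solve the resulting linear system.
Node n1: branches {I1, R11, R12} → V_1 = 42.60+0.9721j
Node n2: branches {R3, R5, L3, R9, R10, V1} → V_2 = 19.21+0.7614j
Node n3: branches {R5, R7, V1} → V_3 = 15.69+0.7614j
Node n4: branches {L1, L2, R1, R2, R4, R10} → V_4 = 21.03+0.7056j
Node n5: branches {L1, R2, R7, R8} → V_5 = 18.26-5.610j
Node n6: branches {L2, R1, R4, R6, L3, R9, R11, R12} → V_6 = 21.11+0.9721j
Source currents: i(V1)=-0.1307+0.02103j

1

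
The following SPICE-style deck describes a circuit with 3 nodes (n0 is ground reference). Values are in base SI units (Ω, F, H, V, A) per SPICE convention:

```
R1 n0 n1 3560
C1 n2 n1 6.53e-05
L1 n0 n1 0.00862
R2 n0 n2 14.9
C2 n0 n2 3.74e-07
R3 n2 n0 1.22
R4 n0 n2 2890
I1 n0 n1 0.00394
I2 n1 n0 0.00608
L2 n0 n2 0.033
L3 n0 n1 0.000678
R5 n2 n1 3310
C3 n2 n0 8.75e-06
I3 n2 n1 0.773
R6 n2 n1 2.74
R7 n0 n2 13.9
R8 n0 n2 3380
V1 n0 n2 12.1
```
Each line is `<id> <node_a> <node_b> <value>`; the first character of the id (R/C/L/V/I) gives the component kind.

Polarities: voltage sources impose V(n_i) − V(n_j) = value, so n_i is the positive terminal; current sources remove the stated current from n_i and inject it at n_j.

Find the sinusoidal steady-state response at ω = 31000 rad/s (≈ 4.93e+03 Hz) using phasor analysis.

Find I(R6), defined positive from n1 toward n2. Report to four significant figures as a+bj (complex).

-0.08540-0.1590j A

Element admittances at ω=31000 rad/s:
  Y(R1) = 0.0002809+0.000j S between n0,n1
  Y(C1) = 0.000+2.024j S between n2,n1
  Y(L1) = 0.000-0.003742j S between n0,n1
  Y(R2) = 0.06711+0.000j S between n0,n2
  Y(C2) = 0.000+0.01159j S between n0,n2
  Y(R3) = 0.8197+0.000j S between n2,n0
  Y(R4) = 0.0003460+0.000j S between n0,n2
  I1: injects 0.00394 A into n1 (from n0)
  I2: injects 0.00608 A into n0 (from n1)
  Y(L2) = 0.000-0.0009775j S between n0,n2
  Y(L3) = 0.000-0.04758j S between n0,n1
  Y(R5) = 0.0003021+0.000j S between n2,n1
  Y(C3) = 0.000+0.2712j S between n2,n0
  I3: injects 0.773 A into n1 (from n2)
  Y(R6) = 0.3650+0.000j S between n2,n1
  Y(R7) = 0.07194+0.000j S between n0,n2
  Y(R8) = 0.0002959+0.000j S between n0,n2
  V1: constraint V(n0)−V(n2) = 12.1
Assemble and solve the 3×3 MNA system:
  V(n1)=-12.33-0.4358j  V(n2)=-12.10+0.000j
  i(V1)=-11.63-2.778j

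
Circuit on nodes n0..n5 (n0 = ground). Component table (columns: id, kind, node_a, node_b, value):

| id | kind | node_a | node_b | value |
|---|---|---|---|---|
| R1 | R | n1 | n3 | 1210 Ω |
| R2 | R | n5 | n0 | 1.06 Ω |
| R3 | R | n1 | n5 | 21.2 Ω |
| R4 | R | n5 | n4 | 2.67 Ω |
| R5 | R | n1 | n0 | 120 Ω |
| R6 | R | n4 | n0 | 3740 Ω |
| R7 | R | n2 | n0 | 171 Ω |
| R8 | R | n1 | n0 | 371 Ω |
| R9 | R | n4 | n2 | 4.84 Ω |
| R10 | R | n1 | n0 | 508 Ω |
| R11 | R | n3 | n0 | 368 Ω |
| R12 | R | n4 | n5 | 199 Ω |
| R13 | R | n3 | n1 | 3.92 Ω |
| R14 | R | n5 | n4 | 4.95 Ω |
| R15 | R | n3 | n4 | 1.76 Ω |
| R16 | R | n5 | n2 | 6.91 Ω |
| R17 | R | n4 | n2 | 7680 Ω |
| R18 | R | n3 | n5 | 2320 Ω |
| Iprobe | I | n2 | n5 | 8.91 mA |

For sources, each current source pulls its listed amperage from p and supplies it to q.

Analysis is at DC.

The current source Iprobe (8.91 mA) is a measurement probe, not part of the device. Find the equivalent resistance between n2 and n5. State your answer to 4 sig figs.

R_eq = 3.267 Ω

Apply KCL at each of the 5 non-ground nodes and solve the resulting linear system.
Node n1: branches {R1, R3, R5, R8, R10, R13} → V_1 = -0.005090
Node n2: branches {R7, R9, R16, R17, Iprobe} → V_2 = -0.02884
Node n3: branches {R1, R11, R13, R15, R18} → V_3 = -0.006336
Node n4: branches {R4, R6, R9, R12, R14, R15, R17} → V_4 = -0.006932
Node n5: branches {R2, R3, R4, R12, R14, R16, R18, Iprobe} → V_5 = 0.0002691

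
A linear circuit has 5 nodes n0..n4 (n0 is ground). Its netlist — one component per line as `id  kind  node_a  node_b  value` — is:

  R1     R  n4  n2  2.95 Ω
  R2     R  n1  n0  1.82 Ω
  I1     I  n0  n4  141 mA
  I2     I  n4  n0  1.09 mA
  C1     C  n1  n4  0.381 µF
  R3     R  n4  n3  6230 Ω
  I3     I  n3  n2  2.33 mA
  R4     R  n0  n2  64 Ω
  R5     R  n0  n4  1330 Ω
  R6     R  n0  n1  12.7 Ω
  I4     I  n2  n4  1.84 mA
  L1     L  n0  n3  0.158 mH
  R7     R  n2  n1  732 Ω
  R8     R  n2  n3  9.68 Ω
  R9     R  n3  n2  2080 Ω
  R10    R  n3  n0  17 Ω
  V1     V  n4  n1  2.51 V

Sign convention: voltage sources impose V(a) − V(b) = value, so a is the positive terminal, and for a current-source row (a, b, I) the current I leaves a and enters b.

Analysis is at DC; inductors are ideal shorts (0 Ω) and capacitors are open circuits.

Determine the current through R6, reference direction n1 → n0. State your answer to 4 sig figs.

-0.008907 A

MNA unknowns: 4 node voltages V₁..V_4 plus 2 source currents (L1, V1)
R1: Y=0.3390 on G[4,2]
R2: Y=0.5495 on G[1,0]
I1: z[0]−=0.141, z[4]+=0.141
I2: z[4]−=0.00109, z[0]+=0.00109
C1: Y=0.000 on G[1,4]
R3: Y=0.0001605 on G[4,3]
I3: z[3]−=0.00233, z[2]+=0.00233
R4: Y=0.01562 on G[0,2]
R5: Y=0.0007519 on G[0,4]
R6: Y=0.07874 on G[0,1]
I4: z[2]−=0.00184, z[4]+=0.00184
L1: row V0−V3=0, i_L1 at 0,3
R7: Y=0.001366 on G[2,1]
R8: Y=0.1033 on G[2,3]
R9: Y=0.0004808 on G[3,2]
R10: Y=0.05882 on G[3,0]
V1: row V4−V1=2.51, i_V1 at 4,1
solve → V1=-0.1131, V2=1.768, V3=0.000, V4=2.397
aux → i_L1=-0.1815, i_V1=-0.07363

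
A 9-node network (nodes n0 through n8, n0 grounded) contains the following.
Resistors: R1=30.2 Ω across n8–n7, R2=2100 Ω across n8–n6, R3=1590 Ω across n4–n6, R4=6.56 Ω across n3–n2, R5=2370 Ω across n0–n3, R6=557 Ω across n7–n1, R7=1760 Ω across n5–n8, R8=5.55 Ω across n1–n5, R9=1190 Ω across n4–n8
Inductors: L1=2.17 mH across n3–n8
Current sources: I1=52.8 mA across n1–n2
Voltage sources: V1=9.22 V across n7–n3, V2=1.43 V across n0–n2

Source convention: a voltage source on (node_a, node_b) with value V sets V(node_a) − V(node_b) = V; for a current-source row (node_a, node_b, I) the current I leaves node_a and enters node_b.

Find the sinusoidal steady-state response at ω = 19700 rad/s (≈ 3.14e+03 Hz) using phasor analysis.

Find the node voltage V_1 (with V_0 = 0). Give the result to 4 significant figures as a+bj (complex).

-15.69+0.9950j V

Apply KCL at each of the 8 non-ground nodes and solve the resulting linear system.
Node n1: branches {R6, R8, I1} → V_1 = -15.69+0.9950j
Node n2: branches {R4, I1, V2} → V_2 = -1.430+0.000j
Node n3: branches {L1, R4, R5, V1} → V_3 = -1.771+0.000j
Node n4: branches {R3, R9} → V_4 = 4.178+4.149j
Node n5: branches {R7, R8} → V_5 = -15.63+1.005j
Node n6: branches {R2, R3} → V_6 = 4.178+4.149j
Node n7: branches {R1, R6, V1} → V_7 = 7.449+0.000j
Node n8: branches {R1, R2, L1, R7, R9} → V_8 = 4.178+4.149j
Source currents: i(V1)=-0.1499+0.1392j, i(V2)=-0.0007475+0.000j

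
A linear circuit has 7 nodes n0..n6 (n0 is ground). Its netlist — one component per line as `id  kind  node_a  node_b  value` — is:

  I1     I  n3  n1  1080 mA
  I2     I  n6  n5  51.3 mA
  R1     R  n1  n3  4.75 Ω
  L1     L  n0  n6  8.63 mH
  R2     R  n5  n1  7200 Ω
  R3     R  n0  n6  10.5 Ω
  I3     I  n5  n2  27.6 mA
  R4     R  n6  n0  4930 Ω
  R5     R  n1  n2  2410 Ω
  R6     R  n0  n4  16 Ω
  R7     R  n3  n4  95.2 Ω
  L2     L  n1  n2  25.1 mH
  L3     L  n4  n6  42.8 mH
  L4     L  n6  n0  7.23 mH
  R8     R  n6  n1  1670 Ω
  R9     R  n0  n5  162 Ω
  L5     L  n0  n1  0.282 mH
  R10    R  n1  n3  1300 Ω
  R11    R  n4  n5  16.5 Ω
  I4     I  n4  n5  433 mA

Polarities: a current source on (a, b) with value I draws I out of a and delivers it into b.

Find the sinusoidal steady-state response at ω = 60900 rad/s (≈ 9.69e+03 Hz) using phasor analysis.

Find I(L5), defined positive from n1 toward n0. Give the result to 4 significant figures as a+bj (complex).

Apply KCL at each of the 6 non-ground nodes and solve the resulting linear system.
Node n1: branches {I1, R1, R2, R5, L2, R8, L5, R10} → V_1 = 0.1908+1.175j
Node n2: branches {I3, R5, L2} → V_2 = 19.27+31.26j
Node n3: branches {I1, R1, R7, R10} → V_3 = -4.729+1.127j
Node n4: branches {R6, R7, L3, R11, I4} → V_4 = -0.8777+0.1505j
Node n5: branches {I2, R2, I3, R9, R11, I4} → V_5 = 6.030+0.1388j
Node n6: branches {I2, L1, R3, R4, L3, L4, R8} → V_6 = -0.5317-0.01440j

0.06843-0.01111j A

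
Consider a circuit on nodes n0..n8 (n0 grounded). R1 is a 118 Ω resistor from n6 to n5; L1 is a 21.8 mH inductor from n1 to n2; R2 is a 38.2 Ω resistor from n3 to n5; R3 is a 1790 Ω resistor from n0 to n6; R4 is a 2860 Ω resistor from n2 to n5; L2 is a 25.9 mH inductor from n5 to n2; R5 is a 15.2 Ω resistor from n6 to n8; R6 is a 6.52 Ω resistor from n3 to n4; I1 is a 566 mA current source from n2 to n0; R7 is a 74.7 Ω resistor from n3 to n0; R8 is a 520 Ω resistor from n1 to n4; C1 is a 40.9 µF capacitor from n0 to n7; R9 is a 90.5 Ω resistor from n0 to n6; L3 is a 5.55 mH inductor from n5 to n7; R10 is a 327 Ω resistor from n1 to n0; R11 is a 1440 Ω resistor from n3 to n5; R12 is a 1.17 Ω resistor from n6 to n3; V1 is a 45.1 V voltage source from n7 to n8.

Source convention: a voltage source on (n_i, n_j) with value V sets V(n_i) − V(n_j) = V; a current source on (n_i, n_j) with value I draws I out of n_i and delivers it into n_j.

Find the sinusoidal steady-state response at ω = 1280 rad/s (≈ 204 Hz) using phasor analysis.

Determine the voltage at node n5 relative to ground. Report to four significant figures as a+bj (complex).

Element admittances at ω=1280 rad/s:
  Y(R1) = 0.008475+0.000j S between n6,n5
  Y(L1) = 0.000-0.03584j S between n1,n2
  Y(R2) = 0.02618+0.000j S between n3,n5
  Y(R3) = 0.0005587+0.000j S between n0,n6
  Y(R4) = 0.0003497+0.000j S between n2,n5
  Y(L2) = 0.000-0.03016j S between n5,n2
  Y(R5) = 0.06579+0.000j S between n6,n8
  Y(R6) = 0.1534+0.000j S between n3,n4
  I1: injects 0.566 A into n0 (from n2)
  Y(R7) = 0.01339+0.000j S between n3,n0
  Y(R8) = 0.001923+0.000j S between n1,n4
  Y(C1) = 0.000+0.05235j S between n0,n7
  Y(R9) = 0.01105+0.000j S between n0,n6
  Y(L3) = 0.000-0.1408j S between n5,n7
  Y(R10) = 0.003058+0.000j S between n1,n0
  Y(R11) = 0.0006944+0.000j S between n3,n5
  Y(R12) = 0.8547+0.000j S between n6,n3
  V1: constraint V(n7)−V(n8) = 45.1
Assemble and solve the 9×9 MNA system:
  V(n1)=-7.844-28.07j  V(n2)=-4.122-28.05j  V(n3)=-20.89-3.048j  V(n4)=-20.73-3.358j  V(n5)=0.5164-9.314j  V(n6)=-21.92-2.843j  V(n7)=3.050+0.1505j  V(n8)=-42.05+0.1505j
  i(V1)=-1.324+0.1969j

0.5164-9.314j V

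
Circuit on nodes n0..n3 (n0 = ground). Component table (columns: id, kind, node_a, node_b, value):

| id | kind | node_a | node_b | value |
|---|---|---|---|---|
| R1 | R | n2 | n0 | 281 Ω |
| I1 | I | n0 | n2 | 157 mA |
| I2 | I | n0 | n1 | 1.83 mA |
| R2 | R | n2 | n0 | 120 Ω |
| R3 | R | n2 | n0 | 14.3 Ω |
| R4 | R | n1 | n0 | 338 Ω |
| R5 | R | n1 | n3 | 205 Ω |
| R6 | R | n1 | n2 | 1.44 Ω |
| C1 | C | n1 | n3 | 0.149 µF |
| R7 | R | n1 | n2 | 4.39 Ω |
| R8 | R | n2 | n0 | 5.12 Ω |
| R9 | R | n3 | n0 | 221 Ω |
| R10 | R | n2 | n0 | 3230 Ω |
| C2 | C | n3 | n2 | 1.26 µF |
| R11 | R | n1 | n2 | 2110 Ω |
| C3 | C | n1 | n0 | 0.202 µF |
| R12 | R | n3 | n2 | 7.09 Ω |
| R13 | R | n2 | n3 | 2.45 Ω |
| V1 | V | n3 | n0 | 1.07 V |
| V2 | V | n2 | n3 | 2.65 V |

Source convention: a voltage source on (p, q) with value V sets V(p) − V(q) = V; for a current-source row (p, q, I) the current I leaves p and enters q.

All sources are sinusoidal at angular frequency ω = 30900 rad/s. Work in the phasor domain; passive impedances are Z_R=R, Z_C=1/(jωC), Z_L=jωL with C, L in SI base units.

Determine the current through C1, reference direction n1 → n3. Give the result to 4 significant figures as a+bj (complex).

0.0001740+0.01209j A

MNA unknowns: 3 node voltages V₁..V_3 plus 2 source currents (V1, V2)
R1: Y=0.003559+0.000j on G[2,0]
I1: z[0]−=0.157, z[2]+=0.157
I2: z[0]−=0.00183, z[1]+=0.00183
R2: Y=0.008333+0.000j on G[2,0]
R3: Y=0.06993+0.000j on G[2,0]
R4: Y=0.002959+0.000j on G[1,0]
R5: Y=0.004878+0.000j on G[1,3]
R6: Y=0.6944+0.000j on G[1,2]
C1: Y=0.000+0.004604j on G[1,3]
R7: Y=0.2278+0.000j on G[1,2]
R8: Y=0.1953+0.000j on G[2,0]
R9: Y=0.004525+0.000j on G[3,0]
R10: Y=0.0003096+0.000j on G[2,0]
C2: Y=0.000+0.03893j on G[3,2]
R11: Y=0.0004739+0.000j on G[1,2]
C3: Y=0.000+0.006242j on G[1,0]
R12: Y=0.1410+0.000j on G[3,2]
R13: Y=0.4082+0.000j on G[2,3]
V1: row V3−V0=1.07, i_V1 at 3,0
V2: row V2−V3=2.65, i_V2 at 2,3
solve → V1=3.696-0.03778j, V2=3.720+0.000j, V3=1.070+0.000j
aux → i_V1=-0.8893-0.02296j, i_V2=-2.353-0.1380j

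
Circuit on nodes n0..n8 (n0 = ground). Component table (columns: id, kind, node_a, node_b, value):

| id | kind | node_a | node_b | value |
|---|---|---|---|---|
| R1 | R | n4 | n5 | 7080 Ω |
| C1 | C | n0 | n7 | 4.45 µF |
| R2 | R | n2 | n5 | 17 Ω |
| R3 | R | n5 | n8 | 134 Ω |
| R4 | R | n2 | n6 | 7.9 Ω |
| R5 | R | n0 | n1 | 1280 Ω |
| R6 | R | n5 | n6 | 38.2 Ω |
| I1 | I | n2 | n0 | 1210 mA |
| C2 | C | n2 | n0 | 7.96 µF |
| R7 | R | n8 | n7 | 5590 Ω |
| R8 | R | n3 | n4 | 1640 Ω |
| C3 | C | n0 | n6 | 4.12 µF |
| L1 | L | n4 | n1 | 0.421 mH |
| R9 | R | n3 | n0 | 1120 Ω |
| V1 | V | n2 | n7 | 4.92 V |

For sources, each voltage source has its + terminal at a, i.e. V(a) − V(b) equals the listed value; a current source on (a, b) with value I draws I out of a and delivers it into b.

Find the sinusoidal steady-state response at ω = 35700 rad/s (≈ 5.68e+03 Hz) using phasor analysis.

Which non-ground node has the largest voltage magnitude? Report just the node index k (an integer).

7

MNA unknowns: 8 node voltages V₁..V_8 plus 1 source current (V1)
R1: Y=0.0001412+0.000j on G[4,5]
C1: Y=0.000+0.1589j on G[0,7]
R2: Y=0.05882+0.000j on G[2,5]
R3: Y=0.007463+0.000j on G[5,8]
R4: Y=0.1266+0.000j on G[2,6]
R5: Y=0.0007813+0.000j on G[0,1]
R6: Y=0.02618+0.000j on G[5,6]
I1: z[2]−=1.21, z[0]+=1.21
C2: Y=0.000+0.2842j on G[2,0]
R7: Y=0.0001789+0.000j on G[8,7]
R8: Y=0.0006098+0.000j on G[3,4]
C3: Y=0.000+0.1471j on G[0,6]
L1: Y=0.000-0.06653j on G[4,1]
R9: Y=0.0008929+0.000j on G[3,0]
V1: row V2−V7=4.92, i_V1 at 2,7
solve → V1=0.1495+0.2126j, V2=1.158+2.513j, V3=0.05964+0.08698j, V4=0.1470+0.2143j, V5=1.351+1.940j, V6=1.825+0.6581j, V7=-3.762+2.513j, V8=1.231+1.954j
aux → i_V1=-0.4001-0.5976j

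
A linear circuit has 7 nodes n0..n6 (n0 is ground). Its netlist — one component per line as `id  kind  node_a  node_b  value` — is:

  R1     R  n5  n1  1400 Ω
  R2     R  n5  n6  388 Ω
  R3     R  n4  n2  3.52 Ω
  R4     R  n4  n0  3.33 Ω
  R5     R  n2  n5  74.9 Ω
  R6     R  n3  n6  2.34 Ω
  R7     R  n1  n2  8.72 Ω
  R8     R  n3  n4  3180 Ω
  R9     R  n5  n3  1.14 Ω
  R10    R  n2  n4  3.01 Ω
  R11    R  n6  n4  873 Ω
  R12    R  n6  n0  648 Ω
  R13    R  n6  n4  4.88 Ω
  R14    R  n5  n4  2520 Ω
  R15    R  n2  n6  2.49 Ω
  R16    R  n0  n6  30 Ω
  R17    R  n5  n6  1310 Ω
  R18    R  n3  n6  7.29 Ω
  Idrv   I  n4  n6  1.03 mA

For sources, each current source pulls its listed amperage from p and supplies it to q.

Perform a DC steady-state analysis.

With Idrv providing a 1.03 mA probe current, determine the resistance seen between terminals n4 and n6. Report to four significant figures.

Element admittances at DC:
  Y(R1) = 0.0007143 S between n5,n1
  Y(R2) = 0.002577 S between n5,n6
  Y(R3) = 0.2841 S between n4,n2
  Y(R4) = 0.3003 S between n4,n0
  Y(R5) = 0.01335 S between n2,n5
  Y(R6) = 0.4274 S between n3,n6
  Y(R7) = 0.1147 S between n1,n2
  Y(R8) = 0.0003145 S between n3,n4
  Y(R9) = 0.8772 S between n5,n3
  Y(R10) = 0.3322 S between n2,n4
  Y(R11) = 0.001145 S between n6,n4
  Y(R12) = 0.001543 S between n6,n0
  Y(R13) = 0.2049 S between n6,n4
  Y(R14) = 0.0003968 S between n5,n4
  Y(R15) = 0.4016 S between n2,n6
  Y(R16) = 0.03333 S between n0,n6
  Y(R17) = 0.0007634 S between n5,n6
  Y(R18) = 0.1372 S between n3,n6
  Idrv: injects 0.00103 A into n6 (from n4)
Assemble and solve the 6×6 MNA system:
  V(n1)=0.0006399  V(n2)=0.0006323  V(n3)=0.001866  V(n4)=-0.0002205  V(n5)=0.001846  V(n6)=0.001899

R_eq = 2.057 Ω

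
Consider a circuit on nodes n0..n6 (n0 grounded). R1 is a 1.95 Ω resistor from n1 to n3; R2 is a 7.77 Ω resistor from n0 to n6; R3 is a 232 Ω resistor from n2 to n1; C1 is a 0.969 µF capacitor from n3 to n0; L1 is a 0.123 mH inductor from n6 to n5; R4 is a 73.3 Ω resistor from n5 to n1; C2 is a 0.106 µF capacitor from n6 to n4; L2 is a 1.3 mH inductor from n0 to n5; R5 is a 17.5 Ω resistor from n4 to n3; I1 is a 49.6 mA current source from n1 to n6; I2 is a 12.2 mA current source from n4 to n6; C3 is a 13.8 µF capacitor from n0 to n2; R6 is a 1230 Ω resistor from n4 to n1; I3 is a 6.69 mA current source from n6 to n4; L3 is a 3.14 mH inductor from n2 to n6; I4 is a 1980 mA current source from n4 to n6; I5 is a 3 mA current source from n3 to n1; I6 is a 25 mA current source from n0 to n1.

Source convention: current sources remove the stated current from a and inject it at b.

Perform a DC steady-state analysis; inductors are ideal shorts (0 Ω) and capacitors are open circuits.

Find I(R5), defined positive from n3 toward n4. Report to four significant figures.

1.955 A

MNA unknowns: 6 node voltages V₁..V_6 plus 3 source currents (L1, L2, L3)
R1: Y=0.5128 on G[1,3]
R2: Y=0.1287 on G[0,6]
R3: Y=0.004310 on G[2,1]
C1: Y=0.000 on G[3,0]
L1: row V6−V5=0, i_L1 at 6,5
R4: Y=0.01364 on G[5,1]
C2: Y=0.000 on G[6,4]
L2: row V0−V5=0, i_L2 at 0,5
R5: Y=0.05714 on G[4,3]
I1: z[1]−=0.0496, z[6]+=0.0496
I2: z[4]−=0.0122, z[6]+=0.0122
C3: Y=0.000 on G[0,2]
R6: Y=0.0008130 on G[4,1]
I3: z[6]−=0.00669, z[4]+=0.00669
L3: row V2−V6=0, i_L3 at 2,6
I4: z[4]−=1.98, z[6]+=1.98
I5: z[3]−=0.003, z[1]+=0.003
I6: z[0]−=0.025, z[1]+=0.025
solve → V1=-112.0, V2=0.000, V3=-115.8, V4=-150.0, V5=0.000, V6=0.000
aux → i_L1=1.552, i_L2=-0.02500, i_L3=-0.4826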